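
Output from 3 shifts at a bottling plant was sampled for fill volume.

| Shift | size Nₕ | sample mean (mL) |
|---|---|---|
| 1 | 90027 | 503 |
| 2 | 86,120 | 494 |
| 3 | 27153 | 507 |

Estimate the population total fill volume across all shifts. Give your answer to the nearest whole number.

101593432

1: 90027·503 = 45283581
2: 86120·494 = 42543280
3: 27153·507 = 13766571
τ̂ = Σ Nₕx̄ₕ = 101593432.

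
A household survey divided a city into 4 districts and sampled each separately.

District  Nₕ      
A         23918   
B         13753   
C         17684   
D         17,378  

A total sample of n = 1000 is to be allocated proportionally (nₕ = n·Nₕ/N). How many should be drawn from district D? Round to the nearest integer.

Share of district D = 17378/72733 = 0.23893.
Allocate 1000 × 0.23893 = 238.929... → 239.

239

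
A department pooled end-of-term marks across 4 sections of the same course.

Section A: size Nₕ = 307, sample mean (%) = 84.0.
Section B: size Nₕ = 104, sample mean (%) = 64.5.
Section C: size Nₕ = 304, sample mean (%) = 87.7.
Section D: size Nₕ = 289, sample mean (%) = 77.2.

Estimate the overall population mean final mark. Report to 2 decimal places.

N = 307 + 104 + 304 + 289 = 1004.
Overall mean = Σ (Nₕ/N)·x̄ₕ — weight by population share, not a simple average.
Σ Nₕx̄ₕ = 307·84.0 + 104·64.5 + 304·87.7 + 289·77.2 = 25788 + 6708 + 26660.8 + 22310.8 = 81467.6.
Divide by N: 81467.6 / 1004 = 81.1430... → 81.14.

81.14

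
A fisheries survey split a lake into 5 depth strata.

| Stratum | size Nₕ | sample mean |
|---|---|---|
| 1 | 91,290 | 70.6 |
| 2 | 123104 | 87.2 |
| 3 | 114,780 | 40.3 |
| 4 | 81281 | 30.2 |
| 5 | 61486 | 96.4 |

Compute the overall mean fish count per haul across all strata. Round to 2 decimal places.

N = 91290 + 123104 + 114780 + 81281 + 61486 = 471941.
Overall mean = Σ (Nₕ/N)·x̄ₕ — weight by population share, not a simple average.
Σ Nₕx̄ₕ = 91290·70.6 + 123104·87.2 + 114780·40.3 + 81281·30.2 + 61486·96.4 = 6445074 + 10734668.8 + 4625634 + 2454686.2 + 5927250.4 = 30187313.4.
Divide by N: 30187313.4 / 471941 = 63.9642... → 63.96.

63.96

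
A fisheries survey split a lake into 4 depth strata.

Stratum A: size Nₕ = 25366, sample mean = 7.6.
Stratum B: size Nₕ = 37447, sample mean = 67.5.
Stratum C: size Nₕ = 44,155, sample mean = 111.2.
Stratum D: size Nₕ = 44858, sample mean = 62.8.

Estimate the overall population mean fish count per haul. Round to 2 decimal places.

N = 151826; weights Wₕ = Nₕ/N = (0.1671, 0.2466, 0.2908, 0.2955).
x̄_st = Σ Wₕ·x̄ₕ = 0.1671·7.6 + 0.2466·67.5 + 0.2908·111.2 + 0.2955·62.8 ≈ 68.8128...
→ 68.81.

68.81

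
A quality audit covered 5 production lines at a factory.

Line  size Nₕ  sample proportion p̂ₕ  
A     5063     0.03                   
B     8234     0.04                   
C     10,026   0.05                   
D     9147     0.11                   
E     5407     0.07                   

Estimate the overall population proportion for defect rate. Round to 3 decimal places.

Wₕ = Nₕ/N with N = 37877: 0.1337, 0.2174, 0.2647, 0.2415, 0.1428.
p̂_st = 0.1337·0.03 + 0.2174·0.04 + 0.2647·0.05 + 0.2415·0.11 + 0.1428·0.07 ≈ 0.06250... → 0.062.

0.062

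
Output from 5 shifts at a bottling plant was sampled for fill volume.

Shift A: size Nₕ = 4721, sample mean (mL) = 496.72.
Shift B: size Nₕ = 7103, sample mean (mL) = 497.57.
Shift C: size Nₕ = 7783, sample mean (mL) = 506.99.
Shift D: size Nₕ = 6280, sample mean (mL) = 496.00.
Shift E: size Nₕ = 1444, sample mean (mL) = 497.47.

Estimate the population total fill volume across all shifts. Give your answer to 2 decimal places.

13658384.68

A: 4721·496.72 = 2345015.12
B: 7103·497.57 = 3534239.71
C: 7783·506.99 = 3945903.17
D: 6280·496.00 = 3114880
E: 1444·497.47 = 718346.68
τ̂ = Σ Nₕx̄ₕ = 13658384.68.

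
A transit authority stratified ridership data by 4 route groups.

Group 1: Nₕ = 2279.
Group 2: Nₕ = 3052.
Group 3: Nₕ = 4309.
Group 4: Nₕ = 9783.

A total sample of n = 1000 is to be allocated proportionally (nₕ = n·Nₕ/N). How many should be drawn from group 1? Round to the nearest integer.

Share of group 1 = 2279/19423 = 0.11734.
Allocate 1000 × 0.11734 = 117.335... → 117.

117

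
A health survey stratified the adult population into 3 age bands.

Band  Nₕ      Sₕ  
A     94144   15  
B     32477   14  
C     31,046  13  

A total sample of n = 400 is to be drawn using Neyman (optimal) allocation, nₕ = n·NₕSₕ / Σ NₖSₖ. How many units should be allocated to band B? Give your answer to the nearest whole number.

A: NₕSₕ = 94144·15 = 1412160
B: NₕSₕ = 32477·14 = 454678
C: NₕSₕ = 31046·13 = 403598
Σ NₕSₕ = 2270436.
n_B = 400·454678/2270436 = 80.104... → 80.

80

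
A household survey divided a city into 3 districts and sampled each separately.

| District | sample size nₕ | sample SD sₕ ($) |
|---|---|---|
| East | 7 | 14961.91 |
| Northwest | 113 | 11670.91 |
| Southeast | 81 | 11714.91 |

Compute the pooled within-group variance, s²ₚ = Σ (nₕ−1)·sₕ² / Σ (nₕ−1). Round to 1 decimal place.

East: (7−1)·14961.91² = 6·223858750.8481 = 1343152505.0886
Northwest: (113−1)·11670.91² = 112·136210140.2281 = 15255535705.5472
Southeast: (81−1)·11714.91² = 80·137239116.3081 = 10979129304.648
Numerator = 27577817515.2838; denominator = Σ(nₕ−1) = 198.
s²ₚ = 27577817515.2838/198 = 139281906.643... → 139281906.6.

139281906.6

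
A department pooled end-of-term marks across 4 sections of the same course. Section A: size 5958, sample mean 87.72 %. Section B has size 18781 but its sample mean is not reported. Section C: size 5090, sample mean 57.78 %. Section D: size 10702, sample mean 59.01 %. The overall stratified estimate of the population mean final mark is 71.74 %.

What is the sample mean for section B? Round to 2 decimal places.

77.71

N = 5958 + 18781 + 5090 + 10702 = 40531.
Overall total = μ·N = 71.74·40531 = 2907693.94.
Subtract the known strata: 5958·87.72 + 5090·57.78 + 10702·59.01 = 1448260.98.
Remaining total for section B: 2907693.94 − 1448260.98 = 1459432.96.
Divide by its size: 1459432.96 / 18781 = 77.7079... → 77.71.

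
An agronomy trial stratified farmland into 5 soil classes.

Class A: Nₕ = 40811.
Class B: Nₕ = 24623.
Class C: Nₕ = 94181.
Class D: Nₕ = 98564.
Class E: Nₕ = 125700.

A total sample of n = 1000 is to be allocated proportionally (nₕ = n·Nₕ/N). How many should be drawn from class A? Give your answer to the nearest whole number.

Share of class A = 40811/383879 = 0.10631.
Allocate 1000 × 0.10631 = 106.312... → 106.

106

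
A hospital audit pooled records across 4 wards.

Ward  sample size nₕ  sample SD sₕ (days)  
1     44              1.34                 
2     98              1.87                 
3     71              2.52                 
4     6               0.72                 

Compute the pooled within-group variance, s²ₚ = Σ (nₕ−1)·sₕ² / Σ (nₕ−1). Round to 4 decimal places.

4.0164

Degrees of freedom: 43 + 97 + 70 + 5 = 215.
Σ(nₕ−1)sₕ² = 43·1.7956 + 97·3.4969 + 70·6.3504 + 5·0.5184 = 863.5301.
s²ₚ = 863.5301 / 215 = 4.016419... → 4.0164.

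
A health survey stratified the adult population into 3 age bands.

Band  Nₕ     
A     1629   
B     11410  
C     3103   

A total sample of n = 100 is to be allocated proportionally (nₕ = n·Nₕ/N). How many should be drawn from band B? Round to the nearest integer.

71

Share of band B = 11410/16142 = 0.70685.
Allocate 100 × 0.70685 = 70.685... → 71.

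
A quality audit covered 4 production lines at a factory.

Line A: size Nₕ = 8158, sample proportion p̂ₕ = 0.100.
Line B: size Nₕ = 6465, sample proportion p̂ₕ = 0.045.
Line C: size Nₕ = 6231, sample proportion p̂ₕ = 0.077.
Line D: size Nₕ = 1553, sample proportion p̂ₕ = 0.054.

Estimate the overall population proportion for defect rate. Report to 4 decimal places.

0.0745

N = 8158 + 6465 + 6231 + 1553 = 22407.
Overall proportion = Σ (Nₕ/N)·p̂ₕ.
Σ Nₕp̂ₕ = 815.8 + 290.925 + 479.787 + 83.862 = 1670.374.
1670.374 / 22407 = 0.074547... → 0.0745.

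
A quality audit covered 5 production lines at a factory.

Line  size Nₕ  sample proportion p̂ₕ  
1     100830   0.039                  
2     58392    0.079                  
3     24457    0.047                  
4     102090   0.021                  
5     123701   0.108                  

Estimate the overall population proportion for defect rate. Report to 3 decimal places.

0.062

Wₕ = Nₕ/N with N = 409470: 0.2462, 0.1426, 0.0597, 0.2493, 0.3021.
p̂_st = 0.2462·0.039 + 0.1426·0.079 + 0.0597·0.047 + 0.2493·0.021 + 0.3021·0.108 ≈ 0.06154... → 0.062.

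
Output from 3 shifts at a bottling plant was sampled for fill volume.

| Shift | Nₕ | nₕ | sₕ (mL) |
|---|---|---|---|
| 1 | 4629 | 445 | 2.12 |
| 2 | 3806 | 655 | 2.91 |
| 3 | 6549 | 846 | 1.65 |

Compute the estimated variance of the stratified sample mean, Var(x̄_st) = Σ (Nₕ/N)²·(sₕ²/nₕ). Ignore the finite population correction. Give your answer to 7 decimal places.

0.0024128

N = 14984; Wₕ = Nₕ/N.
shift 1: (4629/14984)²·2.12²/445 = 0.0009638968
shift 2: (3806/14984)²·2.91²/655 = 0.0008341165
shift 3: (6549/14984)²·1.65²/846 = 0.0006147407
Sum = 0.0024127540 → 0.0024128.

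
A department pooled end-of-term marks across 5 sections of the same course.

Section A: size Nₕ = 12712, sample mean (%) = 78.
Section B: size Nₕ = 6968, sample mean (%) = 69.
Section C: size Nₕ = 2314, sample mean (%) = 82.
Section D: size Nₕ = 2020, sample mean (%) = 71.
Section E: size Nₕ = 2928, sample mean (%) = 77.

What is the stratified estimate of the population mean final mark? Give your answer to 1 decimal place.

N = 12712 + 6968 + 2314 + 2020 + 2928 = 26942.
The stratified mean weights each stratum mean by its population share Nₕ/N.
Σ Nₕx̄ₕ = 12712·78 + 6968·69 + 2314·82 + 2020·71 + 2928·77 = 991536 + 480792 + 189748 + 143420 + 225456 = 2030952.
Divide by N: 2030952 / 26942 = 75.382... → 75.4.

75.4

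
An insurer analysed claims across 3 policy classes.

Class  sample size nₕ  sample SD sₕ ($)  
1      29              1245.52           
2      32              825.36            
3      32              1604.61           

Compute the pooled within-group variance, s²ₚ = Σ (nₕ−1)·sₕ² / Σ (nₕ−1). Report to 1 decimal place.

1604141.4

1: (29−1)·1245.52² = 28·1551320.0704 = 43436961.9712
2: (32−1)·825.36² = 31·681219.1296 = 21117793.0176
3: (32−1)·1604.61² = 31·2574773.2521 = 79817970.8151
Numerator = 144372725.8039; denominator = Σ(nₕ−1) = 90.
s²ₚ = 144372725.8039/90 = 1604141.398... → 1604141.4.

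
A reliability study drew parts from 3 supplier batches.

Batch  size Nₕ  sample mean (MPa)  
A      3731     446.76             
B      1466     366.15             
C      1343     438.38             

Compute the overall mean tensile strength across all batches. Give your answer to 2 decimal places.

426.97

N = 3731 + 1466 + 1343 = 6540.
Overall mean = Σ (Nₕ/N)·x̄ₕ — weight by population share, not a simple average.
Σ Nₕx̄ₕ = 3731·446.76 + 1466·366.15 + 1343·438.38 = 1666861.56 + 536775.9 + 588744.34 = 2792381.8.
Divide by N: 2792381.8 / 6540 = 426.9697... → 426.97.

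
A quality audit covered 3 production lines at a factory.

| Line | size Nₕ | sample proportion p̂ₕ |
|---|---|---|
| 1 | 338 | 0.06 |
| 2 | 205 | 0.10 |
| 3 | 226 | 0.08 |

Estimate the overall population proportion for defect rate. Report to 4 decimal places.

Wₕ = Nₕ/N with N = 769: 0.4395, 0.2666, 0.2939.
p̂_st = 0.4395·0.06 + 0.2666·0.10 + 0.2939·0.08 ≈ 0.076541... → 0.0765.

0.0765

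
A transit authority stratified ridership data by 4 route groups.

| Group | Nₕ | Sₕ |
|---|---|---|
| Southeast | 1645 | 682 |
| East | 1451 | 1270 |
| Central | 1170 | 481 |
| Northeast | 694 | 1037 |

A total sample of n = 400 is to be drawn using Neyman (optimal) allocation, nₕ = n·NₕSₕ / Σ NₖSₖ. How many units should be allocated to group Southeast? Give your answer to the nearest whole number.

106

Σ NₕSₕ = 1645·682 + 1451·1270 + 1170·481 + 694·1037 = 4247108.
Share for Southeast: 1121890/4247108 = 0.26415.
n_Southeast = 400 × 0.26415 = 105.662... → 106.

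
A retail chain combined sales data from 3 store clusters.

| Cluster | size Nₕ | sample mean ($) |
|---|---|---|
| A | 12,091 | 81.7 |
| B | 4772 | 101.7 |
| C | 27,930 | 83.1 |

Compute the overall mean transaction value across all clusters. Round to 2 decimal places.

N = 12091 + 4772 + 27930 = 44793.
The stratified mean weights each stratum mean by its population share Nₕ/N.
Σ Nₕx̄ₕ = 12091·81.7 + 4772·101.7 + 27930·83.1 = 987834.7 + 485312.4 + 2320983 = 3794130.1.
Divide by N: 3794130.1 / 44793 = 84.7036... → 84.70.

84.70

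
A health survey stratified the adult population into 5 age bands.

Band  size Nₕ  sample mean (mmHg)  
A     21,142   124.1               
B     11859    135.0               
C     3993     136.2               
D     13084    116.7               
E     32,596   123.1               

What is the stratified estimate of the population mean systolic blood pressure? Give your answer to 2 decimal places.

N = 21142 + 11859 + 3993 + 13084 + 32596 = 82674.
Weight each subgroup mean by Nₕ/N and sum.
Σ Nₕx̄ₕ = 21142·124.1 + 11859·135.0 + 3993·136.2 + 13084·116.7 + 32596·123.1 = 2623722.2 + 1600965 + 543846.6 + 1526902.8 + 4012567.6 = 10308004.2.
Divide by N: 10308004.2 / 82674 = 124.6825... → 124.68.

124.68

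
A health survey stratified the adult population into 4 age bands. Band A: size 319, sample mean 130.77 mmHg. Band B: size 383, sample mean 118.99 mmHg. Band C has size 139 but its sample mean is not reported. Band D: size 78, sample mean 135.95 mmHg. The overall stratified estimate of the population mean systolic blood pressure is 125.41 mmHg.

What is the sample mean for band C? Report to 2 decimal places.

Σ Nₕx̄ₕ = N·μ, so 139·x̄_C = 919·125.41 − (319·130.77 + 383·118.99 + 78·135.95).
= 115251.79 − 97892.9 = 17358.89.
x̄_C = 17358.89 / 139 = 124.8841... → 124.88.

124.88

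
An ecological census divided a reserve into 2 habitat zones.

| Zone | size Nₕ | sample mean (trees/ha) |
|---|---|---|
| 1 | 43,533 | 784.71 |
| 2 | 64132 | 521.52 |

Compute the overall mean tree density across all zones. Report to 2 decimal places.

N = 43533 + 64132 = 107665.
The stratified mean weights each stratum mean by its population share Nₕ/N.
Σ Nₕx̄ₕ = 43533·784.71 + 64132·521.52 = 34160780.43 + 33446120.64 = 67606901.07.
Divide by N: 67606901.07 / 107665 = 627.9376... → 627.94.

627.94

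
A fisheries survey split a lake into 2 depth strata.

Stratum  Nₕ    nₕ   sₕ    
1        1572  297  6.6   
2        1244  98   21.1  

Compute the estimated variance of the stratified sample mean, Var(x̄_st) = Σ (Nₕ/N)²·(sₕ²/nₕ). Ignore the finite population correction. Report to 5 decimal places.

N = 2816; Wₕ = Nₕ/N.
stratum 1: (1572/2816)²·6.6²/297 = 0.04570579
stratum 2: (1244/2816)²·21.1²/98 = 0.88657258
Sum = 0.93227837 → 0.93228.

0.93228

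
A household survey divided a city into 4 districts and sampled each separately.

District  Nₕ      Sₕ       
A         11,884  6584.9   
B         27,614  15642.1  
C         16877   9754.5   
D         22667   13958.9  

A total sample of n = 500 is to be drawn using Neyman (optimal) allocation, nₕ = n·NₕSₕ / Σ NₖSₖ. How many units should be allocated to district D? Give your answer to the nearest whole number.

160

A: NₕSₕ = 11884·6584.9 = 78254951.6
B: NₕSₕ = 27614·15642.1 = 431940949.4
C: NₕSₕ = 16877·9754.5 = 164626696.5
D: NₕSₕ = 22667·13958.9 = 316406386.3
Σ NₕSₕ = 991228983.8.
n_D = 500·316406386.3/991228983.8 = 159.603... → 160.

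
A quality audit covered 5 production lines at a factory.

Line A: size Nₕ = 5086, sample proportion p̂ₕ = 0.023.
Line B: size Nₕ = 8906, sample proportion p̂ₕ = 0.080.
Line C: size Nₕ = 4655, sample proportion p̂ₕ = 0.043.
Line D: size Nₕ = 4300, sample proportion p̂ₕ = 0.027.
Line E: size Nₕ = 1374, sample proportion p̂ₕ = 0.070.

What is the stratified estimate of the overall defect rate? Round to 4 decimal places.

0.0511

Wₕ = Nₕ/N with N = 24321: 0.2091, 0.3662, 0.1914, 0.1768, 0.0565.
p̂_st = 0.2091·0.023 + 0.3662·0.080 + 0.1914·0.043 + 0.1768·0.027 + 0.0565·0.070 ≈ 0.051063... → 0.0511.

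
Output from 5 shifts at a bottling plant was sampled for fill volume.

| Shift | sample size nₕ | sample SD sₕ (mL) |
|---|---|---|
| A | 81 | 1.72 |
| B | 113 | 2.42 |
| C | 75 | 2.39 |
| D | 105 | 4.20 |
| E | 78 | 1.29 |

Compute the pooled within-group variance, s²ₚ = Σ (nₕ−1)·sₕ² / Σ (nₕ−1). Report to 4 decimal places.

A: (81−1)·1.72² = 80·2.9584 = 236.672
B: (113−1)·2.42² = 112·5.8564 = 655.9168
C: (75−1)·2.39² = 74·5.7121 = 422.6954
D: (105−1)·4.20² = 104·17.64 = 1834.56
E: (78−1)·1.29² = 77·1.6641 = 128.1357
Numerator = 3277.9799; denominator = Σ(nₕ−1) = 447.
s²ₚ = 3277.9799/447 = 7.333288... → 7.3333.

7.3333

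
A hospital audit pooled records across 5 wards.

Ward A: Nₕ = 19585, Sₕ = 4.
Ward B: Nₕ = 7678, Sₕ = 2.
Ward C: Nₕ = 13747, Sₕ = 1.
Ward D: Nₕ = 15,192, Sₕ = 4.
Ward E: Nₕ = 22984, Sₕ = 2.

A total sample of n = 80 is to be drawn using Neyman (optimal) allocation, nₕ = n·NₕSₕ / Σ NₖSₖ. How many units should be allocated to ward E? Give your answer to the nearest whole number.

A: NₕSₕ = 19585·4 = 78340
B: NₕSₕ = 7678·2 = 15356
C: NₕSₕ = 13747·1 = 13747
D: NₕSₕ = 15192·4 = 60768
E: NₕSₕ = 22984·2 = 45968
Σ NₕSₕ = 214179.
n_E = 80·45968/214179 = 17.170... → 17.

17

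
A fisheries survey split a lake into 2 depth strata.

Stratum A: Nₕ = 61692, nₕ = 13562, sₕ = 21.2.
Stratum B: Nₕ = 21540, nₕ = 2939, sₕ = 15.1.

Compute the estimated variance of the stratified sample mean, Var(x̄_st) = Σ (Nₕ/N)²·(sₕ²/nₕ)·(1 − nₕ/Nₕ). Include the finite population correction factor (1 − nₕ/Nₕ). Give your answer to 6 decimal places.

0.018691

N = 83232. Term for each stratum: Wₕ²sₕ²/nₕ·(1−nₕ/Nₕ).
Var(x̄_st) = 0.014204045 + 0.004486996 = 0.018691040 → 0.018691.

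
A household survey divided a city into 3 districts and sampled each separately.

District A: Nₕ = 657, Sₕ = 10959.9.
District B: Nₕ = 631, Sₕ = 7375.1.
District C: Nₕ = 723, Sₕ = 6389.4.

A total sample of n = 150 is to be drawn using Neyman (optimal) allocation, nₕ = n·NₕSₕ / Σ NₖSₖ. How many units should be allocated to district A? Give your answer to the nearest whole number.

A: NₕSₕ = 657·10959.9 = 7200654.3
B: NₕSₕ = 631·7375.1 = 4653688.1
C: NₕSₕ = 723·6389.4 = 4619536.2
Σ NₕSₕ = 16473878.6.
n_A = 150·7200654.3/16473878.6 = 65.564... → 66.

66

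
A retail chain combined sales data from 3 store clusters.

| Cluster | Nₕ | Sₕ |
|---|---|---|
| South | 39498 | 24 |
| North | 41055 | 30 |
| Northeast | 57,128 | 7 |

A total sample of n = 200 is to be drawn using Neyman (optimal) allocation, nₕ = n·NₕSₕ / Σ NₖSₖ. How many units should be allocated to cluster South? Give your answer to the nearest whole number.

73

South: NₕSₕ = 39498·24 = 947952
North: NₕSₕ = 41055·30 = 1231650
Northeast: NₕSₕ = 57128·7 = 399896
Σ NₕSₕ = 2579498.
n_South = 200·947952/2579498 = 73.499... → 73.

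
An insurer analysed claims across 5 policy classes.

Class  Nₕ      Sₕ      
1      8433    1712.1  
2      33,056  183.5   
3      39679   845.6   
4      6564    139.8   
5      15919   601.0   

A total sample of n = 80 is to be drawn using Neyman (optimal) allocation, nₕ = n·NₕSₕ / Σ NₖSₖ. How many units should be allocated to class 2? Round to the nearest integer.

1: NₕSₕ = 8433·1712.1 = 14438139.3
2: NₕSₕ = 33056·183.5 = 6065776
3: NₕSₕ = 39679·845.6 = 33552562.4
4: NₕSₕ = 6564·139.8 = 917647.2
5: NₕSₕ = 15919·601.0 = 9567319
Σ NₕSₕ = 64541443.9.
n_2 = 80·6065776/64541443.9 = 7.519... → 8.

8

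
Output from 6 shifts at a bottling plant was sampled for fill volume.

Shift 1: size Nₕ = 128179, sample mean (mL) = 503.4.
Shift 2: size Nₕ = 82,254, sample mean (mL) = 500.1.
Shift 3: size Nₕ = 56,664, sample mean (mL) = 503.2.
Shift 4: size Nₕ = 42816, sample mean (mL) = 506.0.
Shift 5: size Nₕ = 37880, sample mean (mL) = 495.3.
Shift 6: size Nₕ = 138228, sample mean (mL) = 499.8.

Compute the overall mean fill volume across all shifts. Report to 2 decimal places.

501.39

N = 486021; weights Wₕ = Nₕ/N = (0.2637, 0.1692, 0.1166, 0.0881, 0.0779, 0.2844).
x̄_st = Σ Wₕ·x̄ₕ = 0.2637·503.4 + 0.1692·500.1 + 0.1166·503.2 + 0.0881·506.0 + 0.0779·495.3 + 0.2844·499.8 ≈ 501.3921...
→ 501.39.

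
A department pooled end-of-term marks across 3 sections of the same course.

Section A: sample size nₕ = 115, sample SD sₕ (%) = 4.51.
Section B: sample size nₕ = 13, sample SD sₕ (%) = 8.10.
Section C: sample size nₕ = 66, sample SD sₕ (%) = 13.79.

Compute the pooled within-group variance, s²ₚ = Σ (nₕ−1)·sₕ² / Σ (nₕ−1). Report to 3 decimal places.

A: (115−1)·4.51² = 114·20.3401 = 2318.7714
B: (13−1)·8.10² = 12·65.61 = 787.32
C: (66−1)·13.79² = 65·190.1641 = 12360.6665
Numerator = 15466.7579; denominator = Σ(nₕ−1) = 191.
s²ₚ = 15466.7579/191 = 80.97779... → 80.978.

80.978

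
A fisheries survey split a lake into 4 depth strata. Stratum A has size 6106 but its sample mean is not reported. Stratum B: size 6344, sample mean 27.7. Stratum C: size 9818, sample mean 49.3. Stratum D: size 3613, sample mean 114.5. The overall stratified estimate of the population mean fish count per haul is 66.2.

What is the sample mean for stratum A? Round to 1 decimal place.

N = 6106 + 6344 + 9818 + 3613 = 25881.
Overall total = μ·N = 66.2·25881 = 1713322.2.
Subtract the known strata: 6344·27.7 + 9818·49.3 + 3613·114.5 = 1073444.7.
Remaining total for stratum A: 1713322.2 − 1073444.7 = 639877.5.
Divide by its size: 639877.5 / 6106 = 104.795... → 104.8.

104.8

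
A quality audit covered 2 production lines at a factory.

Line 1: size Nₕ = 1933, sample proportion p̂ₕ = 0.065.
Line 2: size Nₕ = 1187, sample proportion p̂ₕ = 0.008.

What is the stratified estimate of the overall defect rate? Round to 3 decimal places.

0.043

Wₕ = Nₕ/N with N = 3120: 0.6196, 0.3804.
p̂_st = 0.6196·0.065 + 0.3804·0.008 ≈ 0.04331... → 0.043.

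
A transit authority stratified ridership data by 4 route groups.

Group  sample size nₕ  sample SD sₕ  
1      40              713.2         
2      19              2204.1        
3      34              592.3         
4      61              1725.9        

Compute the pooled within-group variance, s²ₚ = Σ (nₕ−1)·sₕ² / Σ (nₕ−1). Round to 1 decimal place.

1983889.5

Degrees of freedom: 39 + 18 + 33 + 60 = 150.
Σ(nₕ−1)sₕ² = 39·508654.24 + 18·4858056.81 + 33·350819.29 + 60·2978730.81 = 297583423.11.
s²ₚ = 297583423.11 / 150 = 1983889.487... → 1983889.5.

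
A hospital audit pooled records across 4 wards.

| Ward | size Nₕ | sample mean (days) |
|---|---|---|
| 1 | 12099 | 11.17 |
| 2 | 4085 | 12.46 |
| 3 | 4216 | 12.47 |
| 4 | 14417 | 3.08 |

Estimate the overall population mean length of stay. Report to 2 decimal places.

8.13

x̄_st = (Σ Nₕx̄ₕ) / (Σ Nₕ) = (12099·11.17 + 4085·12.46 + 4216·12.47 + 14417·3.08) / 34817
= 283022.81 / 34817 = 8.1289... → 8.13.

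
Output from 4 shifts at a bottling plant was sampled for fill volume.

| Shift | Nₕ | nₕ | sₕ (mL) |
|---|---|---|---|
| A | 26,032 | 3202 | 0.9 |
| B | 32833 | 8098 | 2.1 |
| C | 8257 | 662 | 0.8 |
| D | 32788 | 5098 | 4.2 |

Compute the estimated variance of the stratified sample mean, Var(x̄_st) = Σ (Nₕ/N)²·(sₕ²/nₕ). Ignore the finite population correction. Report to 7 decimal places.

0.0004552

N = 99910. Term for each stratum: Wₕ²sₕ²/nₕ.
Var(x̄_st) = 0.0000171736 + 0.0000588117 + 0.0000066031 + 0.0003726582 = 0.0004552466 → 0.0004552.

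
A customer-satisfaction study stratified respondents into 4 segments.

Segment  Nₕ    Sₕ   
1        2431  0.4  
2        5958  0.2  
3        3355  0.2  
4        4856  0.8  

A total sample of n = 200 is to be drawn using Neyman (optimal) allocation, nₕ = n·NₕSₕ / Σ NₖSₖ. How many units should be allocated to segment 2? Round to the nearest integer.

1: NₕSₕ = 2431·0.4 = 972.4
2: NₕSₕ = 5958·0.2 = 1191.6
3: NₕSₕ = 3355·0.2 = 671
4: NₕSₕ = 4856·0.8 = 3884.8
Σ NₕSₕ = 6719.8.
n_2 = 200·1191.6/6719.8 = 35.465... → 35.

35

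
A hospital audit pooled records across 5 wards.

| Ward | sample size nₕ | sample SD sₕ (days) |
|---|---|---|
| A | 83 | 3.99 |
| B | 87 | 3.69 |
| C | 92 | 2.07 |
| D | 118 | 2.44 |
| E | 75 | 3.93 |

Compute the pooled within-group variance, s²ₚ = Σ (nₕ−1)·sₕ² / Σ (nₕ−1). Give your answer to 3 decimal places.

10.457

A: (83−1)·3.99² = 82·15.9201 = 1305.4482
B: (87−1)·3.69² = 86·13.6161 = 1170.9846
C: (92−1)·2.07² = 91·4.2849 = 389.9259
D: (118−1)·2.44² = 117·5.9536 = 696.5712
E: (75−1)·3.93² = 74·15.4449 = 1142.9226
Numerator = 4705.8525; denominator = Σ(nₕ−1) = 450.
s²ₚ = 4705.8525/450 = 10.45745 → 10.457.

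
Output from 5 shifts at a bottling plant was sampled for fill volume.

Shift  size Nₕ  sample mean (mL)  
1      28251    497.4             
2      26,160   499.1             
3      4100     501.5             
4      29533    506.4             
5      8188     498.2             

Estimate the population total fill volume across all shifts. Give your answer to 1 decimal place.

Population total = Σ Nₕ·x̄ₕ (each stratum's size times its mean).
28251·497.4 + 26160·499.1 + 4100·501.5 + 29533·506.4 + 8188·498.2 = 14052047.4 + 13056456 + 2056150 + 14955511.2 + 4079261.6 = 48199426.2.

48199426.2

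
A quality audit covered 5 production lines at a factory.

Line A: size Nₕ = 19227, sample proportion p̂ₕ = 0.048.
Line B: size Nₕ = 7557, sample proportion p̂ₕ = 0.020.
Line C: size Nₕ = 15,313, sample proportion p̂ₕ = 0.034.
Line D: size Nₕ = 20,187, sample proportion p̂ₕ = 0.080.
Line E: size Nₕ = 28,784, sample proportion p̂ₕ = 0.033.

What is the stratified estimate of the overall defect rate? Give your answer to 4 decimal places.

N = 19227 + 7557 + 15313 + 20187 + 28784 = 91068.
Overall proportion = Σ (Nₕ/N)·p̂ₕ.
Σ Nₕp̂ₕ = 922.896 + 151.14 + 520.642 + 1614.96 + 949.872 = 4159.51.
4159.51 / 91068 = 0.045675... → 0.0457.

0.0457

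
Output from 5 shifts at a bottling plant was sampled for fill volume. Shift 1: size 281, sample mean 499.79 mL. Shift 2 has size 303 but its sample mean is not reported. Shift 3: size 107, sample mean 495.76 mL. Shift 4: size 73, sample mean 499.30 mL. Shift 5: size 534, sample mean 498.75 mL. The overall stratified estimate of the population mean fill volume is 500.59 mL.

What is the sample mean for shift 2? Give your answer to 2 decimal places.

506.59

Σ Nₕx̄ₕ = N·μ, so 303·x̄_2 = 1298·500.59 − (281·499.79 + 107·495.76 + 73·499.30 + 534·498.75).
= 649765.82 − 496268.71 = 153497.11.
x̄_2 = 153497.11 / 303 = 506.5911... → 506.59.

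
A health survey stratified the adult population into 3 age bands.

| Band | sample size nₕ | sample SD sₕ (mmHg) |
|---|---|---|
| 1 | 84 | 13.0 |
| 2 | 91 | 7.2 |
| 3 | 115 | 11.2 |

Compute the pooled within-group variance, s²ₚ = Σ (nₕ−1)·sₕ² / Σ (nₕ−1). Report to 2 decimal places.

114.96

Degrees of freedom: 83 + 90 + 114 = 287.
Σ(nₕ−1)sₕ² = 83·169 + 90·51.84 + 114·125.44 = 32992.76.
s²ₚ = 32992.76 / 287 = 114.9574... → 114.96.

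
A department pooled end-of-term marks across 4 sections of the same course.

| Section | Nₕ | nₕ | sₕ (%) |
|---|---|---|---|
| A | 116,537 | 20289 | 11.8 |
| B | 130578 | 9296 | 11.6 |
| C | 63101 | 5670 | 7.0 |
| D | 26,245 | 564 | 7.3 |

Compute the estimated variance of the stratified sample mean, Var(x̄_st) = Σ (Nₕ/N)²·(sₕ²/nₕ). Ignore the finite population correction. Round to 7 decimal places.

0.0038823

N = 336461; Wₕ = Nₕ/N.
section A: (116537/336461)²·11.8²/20289 = 0.0008233066
section B: (130578/336461)²·11.6²/9296 = 0.0021801703
section C: (63101/336461)²·7.0²/5670 = 0.0003039597
section D: (26245/336461)²·7.3²/564 = 0.0005748974
Sum = 0.0038823340 → 0.0038823.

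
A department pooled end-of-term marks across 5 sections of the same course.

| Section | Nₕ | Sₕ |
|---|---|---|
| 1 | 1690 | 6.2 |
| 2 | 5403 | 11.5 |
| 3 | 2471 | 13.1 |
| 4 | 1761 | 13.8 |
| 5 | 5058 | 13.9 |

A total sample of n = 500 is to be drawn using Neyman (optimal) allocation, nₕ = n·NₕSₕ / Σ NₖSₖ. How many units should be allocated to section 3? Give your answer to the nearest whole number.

81

1: NₕSₕ = 1690·6.2 = 10478
2: NₕSₕ = 5403·11.5 = 62134.5
3: NₕSₕ = 2471·13.1 = 32370.1
4: NₕSₕ = 1761·13.8 = 24301.8
5: NₕSₕ = 5058·13.9 = 70306.2
Σ NₕSₕ = 199590.6.
n_3 = 500·32370.1/199590.6 = 81.091... → 81.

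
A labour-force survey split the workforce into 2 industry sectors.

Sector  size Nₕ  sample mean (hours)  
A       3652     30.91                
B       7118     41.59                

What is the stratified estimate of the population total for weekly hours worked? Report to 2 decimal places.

A: 3652·30.91 = 112883.32
B: 7118·41.59 = 296037.62
τ̂ = Σ Nₕx̄ₕ = 408920.94.

408920.94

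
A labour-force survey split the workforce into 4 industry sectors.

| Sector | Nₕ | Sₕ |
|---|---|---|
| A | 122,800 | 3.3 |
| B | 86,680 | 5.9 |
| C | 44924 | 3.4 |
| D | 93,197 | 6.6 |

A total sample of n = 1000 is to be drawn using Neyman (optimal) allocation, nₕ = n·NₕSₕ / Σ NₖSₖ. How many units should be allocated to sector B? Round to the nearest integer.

A: NₕSₕ = 122800·3.3 = 405240
B: NₕSₕ = 86680·5.9 = 511412
C: NₕSₕ = 44924·3.4 = 152741.6
D: NₕSₕ = 93197·6.6 = 615100.2
Σ NₕSₕ = 1684493.8.
n_B = 1000·511412/1684493.8 = 303.600... → 304.

304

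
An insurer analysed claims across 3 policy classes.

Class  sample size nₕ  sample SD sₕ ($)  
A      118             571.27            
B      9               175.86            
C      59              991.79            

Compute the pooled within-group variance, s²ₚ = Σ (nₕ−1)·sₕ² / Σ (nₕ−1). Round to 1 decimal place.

A: (118−1)·571.27² = 117·326349.4129 = 38182881.3093
B: (9−1)·175.86² = 8·30926.7396 = 247413.9168
C: (59−1)·991.79² = 58·983647.4041 = 57051549.4378
Numerator = 95481844.6639; denominator = Σ(nₕ−1) = 183.
s²ₚ = 95481844.6639/183 = 521758.714... → 521758.7.

521758.7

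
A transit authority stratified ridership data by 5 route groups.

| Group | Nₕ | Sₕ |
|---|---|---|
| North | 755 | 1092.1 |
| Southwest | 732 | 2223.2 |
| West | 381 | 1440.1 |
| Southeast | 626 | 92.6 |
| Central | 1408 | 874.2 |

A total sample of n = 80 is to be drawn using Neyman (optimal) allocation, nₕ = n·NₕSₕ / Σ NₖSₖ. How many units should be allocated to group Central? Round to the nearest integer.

North: NₕSₕ = 755·1092.1 = 824535.5
Southwest: NₕSₕ = 732·2223.2 = 1627382.4
West: NₕSₕ = 381·1440.1 = 548678.1
Southeast: NₕSₕ = 626·92.6 = 57967.6
Central: NₕSₕ = 1408·874.2 = 1230873.6
Σ NₕSₕ = 4289437.2.
n_Central = 80·1230873.6/4289437.2 = 22.956... → 23.

23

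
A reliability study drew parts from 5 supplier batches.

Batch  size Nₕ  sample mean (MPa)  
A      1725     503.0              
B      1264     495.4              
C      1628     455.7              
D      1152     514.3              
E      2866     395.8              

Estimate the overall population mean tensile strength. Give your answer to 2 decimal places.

458.90

N = 1725 + 1264 + 1628 + 1152 + 2866 = 8635.
Weight each subgroup mean by Nₕ/N and sum.
Σ Nₕx̄ₕ = 1725·503.0 + 1264·495.4 + 1628·455.7 + 1152·514.3 + 2866·395.8 = 867675 + 626185.6 + 741879.6 + 592473.6 + 1134362.8 = 3962576.6.
Divide by N: 3962576.6 / 8635 = 458.8971... → 458.90.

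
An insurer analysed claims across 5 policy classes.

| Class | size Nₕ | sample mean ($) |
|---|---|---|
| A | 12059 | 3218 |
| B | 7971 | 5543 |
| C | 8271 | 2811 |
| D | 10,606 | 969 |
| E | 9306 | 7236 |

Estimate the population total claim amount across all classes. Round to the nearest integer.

183854326

A: 12059·3218 = 38805862
B: 7971·5543 = 44183253
C: 8271·2811 = 23249781
D: 10606·969 = 10277214
E: 9306·7236 = 67338216
τ̂ = Σ Nₕx̄ₕ = 183854326.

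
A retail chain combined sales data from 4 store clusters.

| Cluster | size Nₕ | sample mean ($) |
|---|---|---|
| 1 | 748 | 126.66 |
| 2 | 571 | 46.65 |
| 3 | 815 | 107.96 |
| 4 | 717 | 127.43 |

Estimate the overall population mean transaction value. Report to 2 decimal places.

x̄_st = (Σ Nₕx̄ₕ) / (Σ Nₕ) = (748·126.66 + 571·46.65 + 815·107.96 + 717·127.43) / 2851
= 300733.54 / 2851 = 105.4835... → 105.48.

105.48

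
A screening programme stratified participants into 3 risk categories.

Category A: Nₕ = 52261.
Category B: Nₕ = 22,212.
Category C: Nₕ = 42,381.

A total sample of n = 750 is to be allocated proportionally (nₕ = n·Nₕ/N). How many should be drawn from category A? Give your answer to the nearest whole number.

Share of category A = 52261/116854 = 0.44723.
Allocate 750 × 0.44723 = 335.425... → 335.

335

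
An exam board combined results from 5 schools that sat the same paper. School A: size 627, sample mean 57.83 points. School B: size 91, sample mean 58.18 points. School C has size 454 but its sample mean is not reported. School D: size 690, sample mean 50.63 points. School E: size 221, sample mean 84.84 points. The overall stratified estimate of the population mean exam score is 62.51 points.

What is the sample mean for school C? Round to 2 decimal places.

N = 627 + 91 + 454 + 690 + 221 = 2083.
Overall total = μ·N = 62.51·2083 = 130208.33.
Subtract the known strata: 627·57.83 + 91·58.18 + 690·50.63 + 221·84.84 = 95238.13.
Remaining total for school C: 130208.33 − 95238.13 = 34970.2.
Divide by its size: 34970.2 / 454 = 77.0269... → 77.03.

77.03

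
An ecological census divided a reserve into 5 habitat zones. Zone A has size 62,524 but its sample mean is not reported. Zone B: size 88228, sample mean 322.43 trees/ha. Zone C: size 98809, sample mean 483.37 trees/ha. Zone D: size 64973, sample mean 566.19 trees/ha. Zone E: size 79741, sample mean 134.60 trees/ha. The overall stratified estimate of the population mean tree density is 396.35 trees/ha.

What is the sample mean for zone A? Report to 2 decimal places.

520.47

Σ Nₕx̄ₕ = N·μ, so 62524·x̄_A = 394275·396.35 − (88228·322.43 + 98809·483.37 + 64973·566.19 + 79741·134.60).
= 156270896.25 − 123728861.84 = 32542034.41.
x̄_A = 32542034.41 / 62524 = 520.4727... → 520.47.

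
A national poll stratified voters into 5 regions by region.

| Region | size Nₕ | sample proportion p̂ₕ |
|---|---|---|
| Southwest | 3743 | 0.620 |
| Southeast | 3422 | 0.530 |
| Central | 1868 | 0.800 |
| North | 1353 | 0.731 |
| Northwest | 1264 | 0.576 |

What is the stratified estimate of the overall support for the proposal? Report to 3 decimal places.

Wₕ = Nₕ/N with N = 11650: 0.3213, 0.2937, 0.1603, 0.1161, 0.1085.
p̂_st = 0.3213·0.620 + 0.2937·0.530 + 0.1603·0.800 + 0.1161·0.731 + 0.1085·0.576 ≈ 0.63054... → 0.631.

0.631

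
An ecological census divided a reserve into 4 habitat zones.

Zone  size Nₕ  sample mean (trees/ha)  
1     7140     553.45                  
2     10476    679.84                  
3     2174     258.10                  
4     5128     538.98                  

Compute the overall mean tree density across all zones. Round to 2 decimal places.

577.84

N = 7140 + 10476 + 2174 + 5128 = 24918.
Weight each subgroup mean by Nₕ/N and sum.
Σ Nₕx̄ₕ = 7140·553.45 + 10476·679.84 + 2174·258.10 + 5128·538.98 = 3951633 + 7122003.84 + 561109.4 + 2763889.44 = 14398635.68.
Divide by N: 14398635.68 / 24918 = 577.8407... → 577.84.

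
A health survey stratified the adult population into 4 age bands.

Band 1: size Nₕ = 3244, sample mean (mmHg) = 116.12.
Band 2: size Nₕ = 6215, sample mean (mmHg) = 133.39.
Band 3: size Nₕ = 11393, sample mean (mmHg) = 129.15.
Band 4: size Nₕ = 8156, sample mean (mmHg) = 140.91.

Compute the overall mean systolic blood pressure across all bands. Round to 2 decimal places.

131.91

N = 3244 + 6215 + 11393 + 8156 = 29008.
Weight each subgroup mean by Nₕ/N and sum.
Σ Nₕx̄ₕ = 3244·116.12 + 6215·133.39 + 11393·129.15 + 8156·140.91 = 376693.28 + 829018.85 + 1471405.95 + 1149261.96 = 3826380.04.
Divide by N: 3826380.04 / 29008 = 131.9078... → 131.91.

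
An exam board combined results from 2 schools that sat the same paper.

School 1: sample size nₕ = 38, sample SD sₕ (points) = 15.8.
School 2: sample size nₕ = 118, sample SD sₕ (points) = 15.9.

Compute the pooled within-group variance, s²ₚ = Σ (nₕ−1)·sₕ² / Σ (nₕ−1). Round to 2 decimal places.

252.05

Degrees of freedom: 37 + 117 = 154.
Σ(nₕ−1)sₕ² = 37·249.64 + 117·252.81 = 38815.45.
s²ₚ = 38815.45 / 154 = 252.0484... → 252.05.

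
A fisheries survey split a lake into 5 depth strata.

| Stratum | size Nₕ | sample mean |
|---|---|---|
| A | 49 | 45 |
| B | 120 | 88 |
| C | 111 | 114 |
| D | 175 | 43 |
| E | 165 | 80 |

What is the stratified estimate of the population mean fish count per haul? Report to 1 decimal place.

N = 49 + 120 + 111 + 175 + 165 = 620.
Weight each subgroup mean by Nₕ/N and sum.
Σ Nₕx̄ₕ = 49·45 + 120·88 + 111·114 + 175·43 + 165·80 = 2205 + 10560 + 12654 + 7525 + 13200 = 46144.
Divide by N: 46144 / 620 = 74.426... → 74.4.

74.4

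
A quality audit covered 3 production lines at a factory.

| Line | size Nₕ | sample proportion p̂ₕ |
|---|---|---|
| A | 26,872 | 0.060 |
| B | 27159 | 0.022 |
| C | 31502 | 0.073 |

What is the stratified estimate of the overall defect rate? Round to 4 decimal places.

Wₕ = Nₕ/N with N = 85533: 0.3142, 0.3175, 0.3683.
p̂_st = 0.3142·0.060 + 0.3175·0.022 + 0.3683·0.073 ≈ 0.052722... → 0.0527.

0.0527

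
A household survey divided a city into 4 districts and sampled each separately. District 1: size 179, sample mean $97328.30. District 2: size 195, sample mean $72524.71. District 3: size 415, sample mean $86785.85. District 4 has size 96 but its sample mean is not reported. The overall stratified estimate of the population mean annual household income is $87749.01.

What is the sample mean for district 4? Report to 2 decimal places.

Σ Nₕx̄ₕ = N·μ, so 96·x̄_4 = 885·87749.01 − (179·97328.30 + 195·72524.71 + 415·86785.85).
= 77657873.85 − 67580211.9 = 10077661.95.
x̄_4 = 10077661.95 / 96 = 104975.6453... → 104975.65.

104975.65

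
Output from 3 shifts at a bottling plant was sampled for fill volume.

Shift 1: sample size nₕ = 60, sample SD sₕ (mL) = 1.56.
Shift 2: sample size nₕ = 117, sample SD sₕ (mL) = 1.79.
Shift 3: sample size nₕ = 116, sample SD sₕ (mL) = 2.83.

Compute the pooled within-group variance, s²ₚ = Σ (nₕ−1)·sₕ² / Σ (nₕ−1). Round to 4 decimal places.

4.9527

1: (60−1)·1.56² = 59·2.4336 = 143.5824
2: (117−1)·1.79² = 116·3.2041 = 371.6756
3: (116−1)·2.83² = 115·8.0089 = 921.0235
Numerator = 1436.2815; denominator = Σ(nₕ−1) = 290.
s²ₚ = 1436.2815/290 = 4.952695... → 4.9527.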